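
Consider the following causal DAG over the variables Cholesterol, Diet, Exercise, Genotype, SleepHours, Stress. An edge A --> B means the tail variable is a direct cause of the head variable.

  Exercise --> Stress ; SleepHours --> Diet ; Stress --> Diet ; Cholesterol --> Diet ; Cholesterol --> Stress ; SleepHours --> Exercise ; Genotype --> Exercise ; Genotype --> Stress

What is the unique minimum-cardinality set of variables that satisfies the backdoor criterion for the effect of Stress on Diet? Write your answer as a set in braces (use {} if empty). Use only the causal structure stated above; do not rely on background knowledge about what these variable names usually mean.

{Cholesterol, SleepHours}

Variables eligible for adjustment (non-descendants of Stress, excluding Stress and Diet): {Cholesterol, Exercise, Genotype, SleepHours}.
Backdoor paths from Stress to Diet:
  P1: Stress <- Genotype -> Exercise <- SleepHours -> Diet
  P2: Stress <- Cholesterol -> Diet
  P3: Stress <- Exercise <- SleepHours -> Diet
The empty set is not sufficient: P2 (Stress <- Cholesterol -> Diet) has no collider blocking it and no conditioned non-collider, so it is open.
Try {Cholesterol, SleepHours}:
  P1: blocked at collider Exercise (neither it nor any descendant is in the conditioning set).
  P2: blocked at fork node Cholesterol ∈ conditioning set.
  P3: blocked at fork node SleepHours ∈ conditioning set.
{Cholesterol, SleepHours} contains no descendant of Stress and blocks every backdoor path.
Every element of {Cholesterol, SleepHours} is needed (dropping Cholesterol leaves P2 open; dropping SleepHours leaves P3 open), so no proper subset is valid.
Among all size-2 subsets of the eligible variables, only {Cholesterol, SleepHours} blocks every backdoor path, so it is the unique smallest valid adjustment set.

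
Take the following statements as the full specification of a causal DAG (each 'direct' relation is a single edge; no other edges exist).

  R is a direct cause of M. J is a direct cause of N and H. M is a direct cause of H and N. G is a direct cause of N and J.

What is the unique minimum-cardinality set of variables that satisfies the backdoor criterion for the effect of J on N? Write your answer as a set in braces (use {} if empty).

{G}

Variables eligible for adjustment (non-descendants of J, excluding J and N): {G, M, R}.
Backdoor paths from J to N:
  P1: J <- G -> N
The empty set is not sufficient: P1 (J <- G -> N) has no collider blocking it and no conditioned non-collider, so it is open.
Try {G}:
  P1: blocked at fork node G ∈ conditioning set.
{G} contains no descendant of J and blocks every backdoor path.
No other singleton works — e.g. {R} leaves P1 open — so {G} is the unique smallest valid adjustment set.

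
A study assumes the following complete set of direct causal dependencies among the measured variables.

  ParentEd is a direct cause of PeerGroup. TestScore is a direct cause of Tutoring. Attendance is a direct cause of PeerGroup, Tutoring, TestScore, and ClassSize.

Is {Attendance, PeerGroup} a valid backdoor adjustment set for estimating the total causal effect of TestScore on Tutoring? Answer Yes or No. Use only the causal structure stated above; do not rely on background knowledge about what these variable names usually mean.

Yes

Backdoor paths from TestScore to Tutoring (paths whose first edge points into TestScore):
  P1: TestScore <- Attendance -> Tutoring
Condition 1 (no descendant of TestScore in the set): holds — descendants of TestScore are {Tutoring}; none are in {Attendance, PeerGroup}.
Condition 2 (every backdoor path blocked by {Attendance, PeerGroup}):
  P1: blocked at fork node Attendance ∈ conditioning set.
{Attendance, PeerGroup} satisfies the backdoor criterion.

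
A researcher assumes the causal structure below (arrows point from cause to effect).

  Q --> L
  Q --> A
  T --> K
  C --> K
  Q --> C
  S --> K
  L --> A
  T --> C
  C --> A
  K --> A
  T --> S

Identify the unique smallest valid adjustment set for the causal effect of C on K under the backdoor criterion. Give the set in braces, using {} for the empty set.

{T}

Variables eligible for adjustment (non-descendants of C, excluding C and K): {L, Q, S, T}.
Backdoor paths from C to K:
  P1: C <- T -> S -> K
  P2: C <- T -> K
  P3: C <- Q -> L -> A <- K
  P4: C <- Q -> A <- K
The empty set is not sufficient: P1 (C <- T -> S -> K) has no collider blocking it and no conditioned non-collider, so it is open.
Try {T}:
  P1: blocked at fork node T ∈ conditioning set.
  P2: blocked at fork node T ∈ conditioning set.
  P3: blocked at collider A (neither it nor any descendant is in the conditioning set).
  P4: blocked at collider A (neither it nor any descendant is in the conditioning set).
{T} contains no descendant of C and blocks every backdoor path.
No other singleton works — e.g. {Q} leaves P1 open — so {T} is the unique smallest valid adjustment set.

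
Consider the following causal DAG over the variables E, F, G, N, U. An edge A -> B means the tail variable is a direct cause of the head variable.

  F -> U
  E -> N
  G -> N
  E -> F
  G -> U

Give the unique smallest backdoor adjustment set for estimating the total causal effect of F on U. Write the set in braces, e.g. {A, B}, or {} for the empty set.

Variables eligible for adjustment (non-descendants of F, excluding F and U): {E, G, N}.
Backdoor paths from F to U:
  P1: F <- E -> N <- G -> U
Each backdoor path contains an unconditioned collider, so every path is already blocked with the empty conditioning set:
  P1: blocked at collider N (neither it nor any descendant is in the conditioning set).
The empty set is therefore the unique smallest valid set.

{}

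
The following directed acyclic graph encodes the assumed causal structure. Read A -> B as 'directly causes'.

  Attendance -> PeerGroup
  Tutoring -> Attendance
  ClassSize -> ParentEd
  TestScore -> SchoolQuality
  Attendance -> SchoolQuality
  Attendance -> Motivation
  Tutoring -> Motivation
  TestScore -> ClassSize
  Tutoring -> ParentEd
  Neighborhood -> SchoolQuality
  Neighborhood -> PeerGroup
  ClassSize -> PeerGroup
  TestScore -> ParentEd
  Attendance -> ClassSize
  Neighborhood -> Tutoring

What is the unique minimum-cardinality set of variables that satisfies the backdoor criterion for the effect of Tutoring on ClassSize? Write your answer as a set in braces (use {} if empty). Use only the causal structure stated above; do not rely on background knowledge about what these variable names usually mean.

Variables eligible for adjustment (non-descendants of Tutoring, excluding Tutoring and ClassSize): {Neighborhood, TestScore}.
Backdoor paths from Tutoring to ClassSize:
  P1: Tutoring <- Neighborhood -> SchoolQuality <- TestScore -> ClassSize
  P2: Tutoring <- Neighborhood -> SchoolQuality <- TestScore -> ParentEd <- ClassSize
  P3: Tutoring <- Neighborhood -> SchoolQuality <- Attendance -> ClassSize
  P4: Tutoring <- Neighborhood -> SchoolQuality <- Attendance -> PeerGroup <- ClassSize
  P5: Tutoring <- Neighborhood -> PeerGroup <- Attendance -> SchoolQuality <- TestScore -> ClassSize
  P6: Tutoring <- Neighborhood -> PeerGroup <- Attendance -> SchoolQuality <- TestScore -> ParentEd <- ClassSize
  P7: Tutoring <- Neighborhood -> PeerGroup <- Attendance -> ClassSize
  P8: Tutoring <- Neighborhood -> PeerGroup <- ClassSize
Each backdoor path contains an unconditioned collider, so every path is already blocked with the empty conditioning set:
  P1: blocked at collider SchoolQuality (neither it nor any descendant is in the conditioning set).
  P2: blocked at collider SchoolQuality (neither it nor any descendant is in the conditioning set).
  P3: blocked at collider SchoolQuality (neither it nor any descendant is in the conditioning set).
  P4: blocked at collider SchoolQuality (neither it nor any descendant is in the conditioning set).
  P5: blocked at collider PeerGroup (neither it nor any descendant is in the conditioning set).
  P6: blocked at collider PeerGroup (neither it nor any descendant is in the conditioning set).
  P7: blocked at collider PeerGroup (neither it nor any descendant is in the conditioning set).
  P8: blocked at collider PeerGroup (neither it nor any descendant is in the conditioning set).
The empty set is therefore the unique smallest valid set.

{}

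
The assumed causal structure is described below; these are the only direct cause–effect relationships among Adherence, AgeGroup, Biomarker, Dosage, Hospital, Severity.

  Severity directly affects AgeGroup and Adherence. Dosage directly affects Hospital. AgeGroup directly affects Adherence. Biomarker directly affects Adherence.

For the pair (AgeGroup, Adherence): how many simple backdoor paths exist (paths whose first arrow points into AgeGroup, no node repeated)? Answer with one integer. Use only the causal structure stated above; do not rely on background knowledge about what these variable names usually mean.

1

A backdoor path from AgeGroup to Adherence is any simple undirected path whose first edge points into AgeGroup (i.e. leaves AgeGroup via a parent).
Parents of AgeGroup: {Severity}.
Enumerating:
  P1: AgeGroup <- Severity -> Adherence
That exhausts the simple backdoor paths. Count: 1.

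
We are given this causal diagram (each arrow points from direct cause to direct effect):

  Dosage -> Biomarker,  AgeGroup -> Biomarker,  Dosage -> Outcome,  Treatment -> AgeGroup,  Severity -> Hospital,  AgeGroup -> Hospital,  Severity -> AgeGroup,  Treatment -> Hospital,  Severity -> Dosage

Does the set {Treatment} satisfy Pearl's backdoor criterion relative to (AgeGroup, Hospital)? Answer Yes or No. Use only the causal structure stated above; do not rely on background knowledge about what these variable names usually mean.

Backdoor paths from AgeGroup to Hospital (paths whose first edge points into AgeGroup):
  P1: AgeGroup <- Severity -> Hospital
  P2: AgeGroup <- Treatment -> Hospital
Condition 1 (no descendant of AgeGroup in the set): holds — descendants of AgeGroup are {Biomarker, Hospital}; none are in {Treatment}.
Condition 2 (every backdoor path blocked by {Treatment}):
  P1: open — no interior node is in the conditioning set.
  P2: blocked at fork node Treatment ∈ conditioning set.
{Treatment} does not satisfy the backdoor criterion.

No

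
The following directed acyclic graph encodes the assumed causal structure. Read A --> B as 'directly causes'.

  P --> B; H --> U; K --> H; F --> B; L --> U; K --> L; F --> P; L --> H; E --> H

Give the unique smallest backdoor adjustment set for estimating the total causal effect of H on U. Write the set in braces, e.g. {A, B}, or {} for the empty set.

Variables eligible for adjustment (non-descendants of H, excluding H and U): {B, E, F, K, L, P}.
Backdoor paths from H to U:
  P1: H <- K -> L -> U
  P2: H <- L -> U
The empty set is not sufficient: P1 (H <- K -> L -> U) has no collider blocking it and no conditioned non-collider, so it is open.
Try {L}:
  P1: blocked at chain node L ∈ conditioning set.
  P2: blocked at fork node L ∈ conditioning set.
{L} contains no descendant of H and blocks every backdoor path.
No other singleton works — e.g. {F} leaves P1 open — so {L} is the unique smallest valid adjustment set.

{L}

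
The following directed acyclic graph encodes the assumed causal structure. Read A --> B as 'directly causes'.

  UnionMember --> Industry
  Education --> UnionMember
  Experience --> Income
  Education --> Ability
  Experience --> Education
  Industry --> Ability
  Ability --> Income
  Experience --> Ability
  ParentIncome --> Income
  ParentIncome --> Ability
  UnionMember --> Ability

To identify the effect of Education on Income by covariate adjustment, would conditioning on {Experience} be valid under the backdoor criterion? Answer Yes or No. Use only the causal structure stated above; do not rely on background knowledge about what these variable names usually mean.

Backdoor paths from Education to Income (paths whose first edge points into Education):
  P1: Education <- Experience -> Ability <- ParentIncome -> Income
  P2: Education <- Experience -> Ability -> Income
  P3: Education <- Experience -> Income
Condition 1 (no descendant of Education in the set): holds — descendants of Education are {Ability, Income, Industry, UnionMember}; none are in {Experience}.
Condition 2 (every backdoor path blocked by {Experience}):
  P1: blocked at fork node Experience ∈ conditioning set.
  P2: blocked at fork node Experience ∈ conditioning set.
  P3: blocked at fork node Experience ∈ conditioning set.
{Experience} satisfies the backdoor criterion.

Yes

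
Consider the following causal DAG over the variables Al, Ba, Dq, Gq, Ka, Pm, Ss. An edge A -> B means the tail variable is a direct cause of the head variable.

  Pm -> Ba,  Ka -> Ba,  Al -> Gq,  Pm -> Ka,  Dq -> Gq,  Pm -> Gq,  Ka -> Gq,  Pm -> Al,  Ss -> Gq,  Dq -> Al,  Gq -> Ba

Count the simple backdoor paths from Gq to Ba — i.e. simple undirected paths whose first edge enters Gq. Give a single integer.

A backdoor path from Gq to Ba is any simple undirected path whose first edge points into Gq (i.e. leaves Gq via a parent).
Parents of Gq: {Al, Dq, Ka, Pm, Ss}.
Enumerating:
  P1: Gq <- Pm -> Ka -> Ba
  P2: Gq <- Pm -> Ba
  P3: Gq <- Dq -> Al <- Pm -> Ka -> Ba
  P4: Gq <- Dq -> Al <- Pm -> Ba
  P5: Gq <- Al <- Pm -> Ka -> Ba
  P6: Gq <- Al <- Pm -> Ba
  P7: Gq <- Ka <- Pm -> Ba
  P8: Gq <- Ka -> Ba
That exhausts the simple backdoor paths. Count: 8.

8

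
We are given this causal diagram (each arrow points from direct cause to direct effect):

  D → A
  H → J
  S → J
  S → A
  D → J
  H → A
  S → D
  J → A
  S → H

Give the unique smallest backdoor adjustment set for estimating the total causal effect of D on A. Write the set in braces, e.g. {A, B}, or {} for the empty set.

{S}

Variables eligible for adjustment (non-descendants of D, excluding D and A): {H, S}.
Backdoor paths from D to A:
  P1: D <- S -> H -> J -> A
  P2: D <- S -> H -> A
  P3: D <- S -> J <- H -> A
  P4: D <- S -> J -> A
  P5: D <- S -> A
The empty set is not sufficient: P1 (D <- S -> H -> J -> A) has no collider blocking it and no conditioned non-collider, so it is open.
Try {S}:
  P1: blocked at fork node S ∈ conditioning set.
  P2: blocked at fork node S ∈ conditioning set.
  P3: blocked at fork node S ∈ conditioning set.
  P4: blocked at fork node S ∈ conditioning set.
  P5: blocked at fork node S ∈ conditioning set.
{S} contains no descendant of D and blocks every backdoor path.
No other singleton works — e.g. {H} leaves P4 open — so {S} is the unique smallest valid adjustment set.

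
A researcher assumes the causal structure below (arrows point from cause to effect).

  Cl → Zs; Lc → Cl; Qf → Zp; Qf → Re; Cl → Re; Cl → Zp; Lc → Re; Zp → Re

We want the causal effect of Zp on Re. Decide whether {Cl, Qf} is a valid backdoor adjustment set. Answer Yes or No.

Backdoor paths from Zp to Re (paths whose first edge points into Zp):
  P1: Zp <- Cl <- Lc -> Re
  P2: Zp <- Cl -> Re
  P3: Zp <- Qf -> Re
Condition 1 (no descendant of Zp in the set): holds — descendants of Zp are {Re}; none are in {Cl, Qf}.
Condition 2 (every backdoor path blocked by {Cl, Qf}):
  P1: blocked at chain node Cl ∈ conditioning set.
  P2: blocked at fork node Cl ∈ conditioning set.
  P3: blocked at fork node Qf ∈ conditioning set.
{Cl, Qf} satisfies the backdoor criterion.

Yes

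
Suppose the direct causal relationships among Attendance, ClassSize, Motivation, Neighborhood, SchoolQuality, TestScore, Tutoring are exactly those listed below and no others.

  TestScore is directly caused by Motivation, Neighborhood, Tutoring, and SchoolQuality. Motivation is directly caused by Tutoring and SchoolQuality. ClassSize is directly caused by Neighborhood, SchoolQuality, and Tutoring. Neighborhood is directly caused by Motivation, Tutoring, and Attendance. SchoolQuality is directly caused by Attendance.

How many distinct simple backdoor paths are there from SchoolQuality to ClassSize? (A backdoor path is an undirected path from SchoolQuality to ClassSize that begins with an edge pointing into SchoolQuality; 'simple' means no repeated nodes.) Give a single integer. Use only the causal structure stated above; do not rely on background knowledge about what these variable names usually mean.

A backdoor path from SchoolQuality to ClassSize is any simple undirected path whose first edge points into SchoolQuality (i.e. leaves SchoolQuality via a parent).
Parents of SchoolQuality: {Attendance}.
Enumerating:
  P1: SchoolQuality <- Attendance -> Neighborhood <- Tutoring -> ClassSize
  P2: SchoolQuality <- Attendance -> Neighborhood <- Motivation <- Tutoring -> ClassSize
  P3: SchoolQuality <- Attendance -> Neighborhood <- Motivation -> TestScore <- Tutoring -> ClassSize
  P4: SchoolQuality <- Attendance -> Neighborhood -> TestScore <- Tutoring -> ClassSize
  P5: SchoolQuality <- Attendance -> Neighborhood -> TestScore <- Motivation <- Tutoring -> ClassSize
  P6: SchoolQuality <- Attendance -> Neighborhood -> ClassSize
That exhausts the simple backdoor paths. Count: 6.

6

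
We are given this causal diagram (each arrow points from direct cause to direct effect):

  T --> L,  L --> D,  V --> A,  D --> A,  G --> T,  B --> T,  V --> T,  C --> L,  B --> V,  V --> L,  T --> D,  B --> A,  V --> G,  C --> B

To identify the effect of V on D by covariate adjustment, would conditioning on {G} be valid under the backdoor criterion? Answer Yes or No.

Backdoor paths from V to D (paths whose first edge points into V):
  P1: V <- B <- C -> L <- T -> D
  P2: V <- B <- C -> L -> D
  P3: V <- B -> T -> L -> D
  P4: V <- B -> T -> D
  P5: V <- B -> A <- D
Condition 1 (no descendant of V in the set): FAILS — G is a descendant of V.
Condition 2 (every backdoor path blocked by {G}):
  P1: blocked at collider L (neither it nor any descendant is in the conditioning set).
  P2: open — no interior node is in the conditioning set.
  P3: open — no interior node is in the conditioning set.
  P4: open — no interior node is in the conditioning set.
  P5: blocked at collider A (neither it nor any descendant is in the conditioning set).
{G} does not satisfy the backdoor criterion.

No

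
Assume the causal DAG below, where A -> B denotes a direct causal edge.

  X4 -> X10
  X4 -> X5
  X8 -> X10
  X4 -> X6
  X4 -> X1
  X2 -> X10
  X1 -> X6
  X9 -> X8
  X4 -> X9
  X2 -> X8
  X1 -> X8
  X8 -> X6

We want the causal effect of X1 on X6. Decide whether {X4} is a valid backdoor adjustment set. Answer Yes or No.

Yes

Backdoor paths from X1 to X6 (paths whose first edge points into X1):
  P1: X1 <- X4 -> X9 -> X8 -> X6
  P2: X1 <- X4 -> X6
  P3: X1 <- X4 -> X10 <- X2 -> X8 -> X6
  P4: X1 <- X4 -> X10 <- X8 -> X6
Condition 1 (no descendant of X1 in the set): holds — descendants of X1 are {X10, X6, X8}; none are in {X4}.
Condition 2 (every backdoor path blocked by {X4}):
  P1: blocked at fork node X4 ∈ conditioning set.
  P2: blocked at fork node X4 ∈ conditioning set.
  P3: blocked at fork node X4 ∈ conditioning set.
  P4: blocked at fork node X4 ∈ conditioning set.
{X4} satisfies the backdoor criterion.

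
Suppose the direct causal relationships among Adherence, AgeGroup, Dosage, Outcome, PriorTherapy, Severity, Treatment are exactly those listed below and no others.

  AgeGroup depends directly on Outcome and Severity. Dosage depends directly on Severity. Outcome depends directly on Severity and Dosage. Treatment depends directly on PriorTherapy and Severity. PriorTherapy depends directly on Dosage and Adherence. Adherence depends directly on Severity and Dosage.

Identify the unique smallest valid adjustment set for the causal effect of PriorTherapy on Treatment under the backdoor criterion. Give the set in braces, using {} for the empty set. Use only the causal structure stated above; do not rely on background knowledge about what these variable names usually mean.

Variables eligible for adjustment (non-descendants of PriorTherapy, excluding PriorTherapy and Treatment): {Adherence, AgeGroup, Dosage, Outcome, Severity}.
Backdoor paths from PriorTherapy to Treatment:
  P1: PriorTherapy <- Dosage <- Severity -> Treatment
  P2: PriorTherapy <- Dosage -> Adherence <- Severity -> Treatment
  P3: PriorTherapy <- Dosage -> Outcome <- Severity -> Treatment
  P4: PriorTherapy <- Dosage -> Outcome -> AgeGroup <- Severity -> Treatment
  P5: PriorTherapy <- Adherence <- Severity -> Treatment
  P6: PriorTherapy <- Adherence <- Dosage <- Severity -> Treatment
  P7: PriorTherapy <- Adherence <- Dosage -> Outcome <- Severity -> Treatment
  P8: PriorTherapy <- Adherence <- Dosage -> Outcome -> AgeGroup <- Severity -> Treatment
The empty set is not sufficient: P1 (PriorTherapy <- Dosage <- Severity -> Treatment) has no collider blocking it and no conditioned non-collider, so it is open.
Try {Severity}:
  P1: blocked at fork node Severity ∈ conditioning set.
  P2: blocked at collider Adherence (neither it nor any descendant is in the conditioning set).
  P3: blocked at collider Outcome (neither it nor any descendant is in the conditioning set).
  P4: blocked at collider AgeGroup (neither it nor any descendant is in the conditioning set).
  P5: blocked at fork node Severity ∈ conditioning set.
  P6: blocked at fork node Severity ∈ conditioning set.
  P7: blocked at collider Outcome (neither it nor any descendant is in the conditioning set).
  P8: blocked at collider AgeGroup (neither it nor any descendant is in the conditioning set).
{Severity} contains no descendant of PriorTherapy and blocks every backdoor path.
No other singleton works — e.g. {Dosage} leaves P5 open — so {Severity} is the unique smallest valid adjustment set.

{Severity}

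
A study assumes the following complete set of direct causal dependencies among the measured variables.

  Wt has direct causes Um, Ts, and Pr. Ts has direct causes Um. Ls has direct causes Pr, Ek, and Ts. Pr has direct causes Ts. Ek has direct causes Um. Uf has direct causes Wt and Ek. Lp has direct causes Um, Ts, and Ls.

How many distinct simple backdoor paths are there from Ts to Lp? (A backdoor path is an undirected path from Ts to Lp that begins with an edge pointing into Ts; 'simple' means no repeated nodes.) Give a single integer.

5

A backdoor path from Ts to Lp is any simple undirected path whose first edge points into Ts (i.e. leaves Ts via a parent).
Parents of Ts: {Um}.
Enumerating:
  P1: Ts <- Um -> Ek -> Ls -> Lp
  P2: Ts <- Um -> Ek -> Uf <- Wt <- Pr -> Ls -> Lp
  P3: Ts <- Um -> Wt <- Pr -> Ls -> Lp
  P4: Ts <- Um -> Wt -> Uf <- Ek -> Ls -> Lp
  P5: Ts <- Um -> Lp
That exhausts the simple backdoor paths. Count: 5.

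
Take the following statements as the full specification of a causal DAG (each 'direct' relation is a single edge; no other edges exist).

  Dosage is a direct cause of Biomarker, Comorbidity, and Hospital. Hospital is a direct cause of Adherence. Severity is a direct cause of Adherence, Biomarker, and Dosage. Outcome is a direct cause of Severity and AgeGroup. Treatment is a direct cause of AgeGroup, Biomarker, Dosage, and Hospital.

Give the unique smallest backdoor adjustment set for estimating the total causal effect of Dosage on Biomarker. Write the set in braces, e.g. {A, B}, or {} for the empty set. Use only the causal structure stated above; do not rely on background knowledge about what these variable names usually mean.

{Severity, Treatment}

Variables eligible for adjustment (non-descendants of Dosage, excluding Dosage and Biomarker): {AgeGroup, Outcome, Severity, Treatment}.
Backdoor paths from Dosage to Biomarker:
  P1: Dosage <- Treatment -> Hospital -> Adherence <- Severity -> Biomarker
  P2: Dosage <- Treatment -> Biomarker
  P3: Dosage <- Treatment -> AgeGroup <- Outcome -> Severity -> Biomarker
  P4: Dosage <- Severity <- Outcome -> AgeGroup <- Treatment -> Biomarker
  P5: Dosage <- Severity -> Biomarker
  P6: Dosage <- Severity -> Adherence <- Hospital <- Treatment -> Biomarker
The empty set is not sufficient: P2 (Dosage <- Treatment -> Biomarker) has no collider blocking it and no conditioned non-collider, so it is open.
Try {Severity, Treatment}:
  P1: blocked at fork node Treatment ∈ conditioning set.
  P2: blocked at fork node Treatment ∈ conditioning set.
  P3: blocked at fork node Treatment ∈ conditioning set.
  P4: blocked at chain node Severity ∈ conditioning set.
  P5: blocked at fork node Severity ∈ conditioning set.
  P6: blocked at fork node Severity ∈ conditioning set.
{Severity, Treatment} contains no descendant of Dosage and blocks every backdoor path.
Every element of {Severity, Treatment} is needed (dropping Severity leaves P5 open; dropping Treatment leaves P2 open), so no proper subset is valid.
Among all size-2 subsets of the eligible variables, only {Severity, Treatment} blocks every backdoor path, so it is the unique smallest valid adjustment set.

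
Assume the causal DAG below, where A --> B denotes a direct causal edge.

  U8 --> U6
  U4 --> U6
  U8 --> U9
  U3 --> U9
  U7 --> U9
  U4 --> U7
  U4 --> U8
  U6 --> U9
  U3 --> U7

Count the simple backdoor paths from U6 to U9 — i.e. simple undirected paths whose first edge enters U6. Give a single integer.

6

A backdoor path from U6 to U9 is any simple undirected path whose first edge points into U6 (i.e. leaves U6 via a parent).
Parents of U6: {U4, U8}.
Enumerating:
  P1: U6 <- U4 -> U8 -> U9
  P2: U6 <- U4 -> U7 <- U3 -> U9
  P3: U6 <- U4 -> U7 -> U9
  P4: U6 <- U8 <- U4 -> U7 <- U3 -> U9
  P5: U6 <- U8 <- U4 -> U7 -> U9
  P6: U6 <- U8 -> U9
That exhausts the simple backdoor paths. Count: 6.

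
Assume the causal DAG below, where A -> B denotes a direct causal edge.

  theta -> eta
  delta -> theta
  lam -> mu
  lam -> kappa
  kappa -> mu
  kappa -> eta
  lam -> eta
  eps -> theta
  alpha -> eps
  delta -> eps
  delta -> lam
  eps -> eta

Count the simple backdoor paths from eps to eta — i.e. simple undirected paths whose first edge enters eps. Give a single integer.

4

A backdoor path from eps to eta is any simple undirected path whose first edge points into eps (i.e. leaves eps via a parent).
Parents of eps: {alpha, delta}.
Enumerating:
  P1: eps <- delta -> lam -> kappa -> eta
  P2: eps <- delta -> lam -> mu <- kappa -> eta
  P3: eps <- delta -> lam -> eta
  P4: eps <- delta -> theta -> eta
That exhausts the simple backdoor paths. Count: 4.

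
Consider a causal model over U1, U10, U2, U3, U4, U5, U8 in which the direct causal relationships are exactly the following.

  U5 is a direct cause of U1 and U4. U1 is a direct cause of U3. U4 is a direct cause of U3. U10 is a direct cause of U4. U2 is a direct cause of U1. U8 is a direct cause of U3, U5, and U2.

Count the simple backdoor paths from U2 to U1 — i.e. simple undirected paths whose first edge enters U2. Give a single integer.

A backdoor path from U2 to U1 is any simple undirected path whose first edge points into U2 (i.e. leaves U2 via a parent).
Parents of U2: {U8}.
Enumerating:
  P1: U2 <- U8 -> U5 -> U1
  P2: U2 <- U8 -> U5 -> U4 -> U3 <- U1
  P3: U2 <- U8 -> U3 <- U1
  P4: U2 <- U8 -> U3 <- U4 <- U5 -> U1
That exhausts the simple backdoor paths. Count: 4.

4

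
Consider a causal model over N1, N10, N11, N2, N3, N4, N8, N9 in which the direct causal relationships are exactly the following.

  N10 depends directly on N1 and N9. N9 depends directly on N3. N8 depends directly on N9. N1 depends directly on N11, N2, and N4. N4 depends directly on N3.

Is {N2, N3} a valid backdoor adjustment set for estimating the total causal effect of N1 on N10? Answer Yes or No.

Yes

Backdoor paths from N1 to N10 (paths whose first edge points into N1):
  P1: N1 <- N4 <- N3 -> N9 -> N10
Condition 1 (no descendant of N1 in the set): holds — descendants of N1 are {N10}; none are in {N2, N3}.
Condition 2 (every backdoor path blocked by {N2, N3}):
  P1: blocked at fork node N3 ∈ conditioning set.
{N2, N3} satisfies the backdoor criterion.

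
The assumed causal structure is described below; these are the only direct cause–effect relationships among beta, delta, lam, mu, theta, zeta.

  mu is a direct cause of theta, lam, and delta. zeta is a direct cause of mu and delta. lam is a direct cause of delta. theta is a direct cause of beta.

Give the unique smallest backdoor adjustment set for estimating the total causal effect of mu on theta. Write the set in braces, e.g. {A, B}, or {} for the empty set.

{}

Variables eligible for adjustment (non-descendants of mu, excluding mu and theta): {zeta}.
Backdoor paths from mu to theta:
  (none)
With no backdoor paths the empty set already satisfies the criterion, and it is trivially minimal.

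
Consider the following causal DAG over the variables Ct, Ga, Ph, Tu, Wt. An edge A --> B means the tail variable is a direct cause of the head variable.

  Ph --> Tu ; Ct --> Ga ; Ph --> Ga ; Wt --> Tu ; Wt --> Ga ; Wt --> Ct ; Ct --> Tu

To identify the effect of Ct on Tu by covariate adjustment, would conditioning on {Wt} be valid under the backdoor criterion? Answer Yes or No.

Yes

Backdoor paths from Ct to Tu (paths whose first edge points into Ct):
  P1: Ct <- Wt -> Ga <- Ph -> Tu
  P2: Ct <- Wt -> Tu
Condition 1 (no descendant of Ct in the set): holds — descendants of Ct are {Ga, Tu}; none are in {Wt}.
Condition 2 (every backdoor path blocked by {Wt}):
  P1: blocked at fork node Wt ∈ conditioning set.
  P2: blocked at fork node Wt ∈ conditioning set.
{Wt} satisfies the backdoor criterion.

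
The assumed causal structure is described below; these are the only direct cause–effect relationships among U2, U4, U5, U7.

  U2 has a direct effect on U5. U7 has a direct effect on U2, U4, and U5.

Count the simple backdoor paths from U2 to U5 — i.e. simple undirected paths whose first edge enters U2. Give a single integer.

A backdoor path from U2 to U5 is any simple undirected path whose first edge points into U2 (i.e. leaves U2 via a parent).
Parents of U2: {U7}.
Enumerating:
  P1: U2 <- U7 -> U5
That exhausts the simple backdoor paths. Count: 1.

1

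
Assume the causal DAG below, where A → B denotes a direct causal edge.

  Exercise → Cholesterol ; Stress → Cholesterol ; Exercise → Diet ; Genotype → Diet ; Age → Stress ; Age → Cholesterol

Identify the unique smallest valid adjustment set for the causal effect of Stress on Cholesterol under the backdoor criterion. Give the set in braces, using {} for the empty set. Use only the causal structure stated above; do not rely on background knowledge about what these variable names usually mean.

{Age}

Variables eligible for adjustment (non-descendants of Stress, excluding Stress and Cholesterol): {Age, Diet, Exercise, Genotype}.
Backdoor paths from Stress to Cholesterol:
  P1: Stress <- Age -> Cholesterol
The empty set is not sufficient: P1 (Stress <- Age -> Cholesterol) has no collider blocking it and no conditioned non-collider, so it is open.
Try {Age}:
  P1: blocked at fork node Age ∈ conditioning set.
{Age} contains no descendant of Stress and blocks every backdoor path.
No other singleton works — e.g. {Exercise} leaves P1 open — so {Age} is the unique smallest valid adjustment set.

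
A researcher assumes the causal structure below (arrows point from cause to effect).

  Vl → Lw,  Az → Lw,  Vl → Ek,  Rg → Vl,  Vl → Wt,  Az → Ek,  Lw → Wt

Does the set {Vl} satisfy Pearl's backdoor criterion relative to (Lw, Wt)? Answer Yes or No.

Yes

Backdoor paths from Lw to Wt (paths whose first edge points into Lw):
  P1: Lw <- Vl -> Wt
  P2: Lw <- Az -> Ek <- Vl -> Wt
Condition 1 (no descendant of Lw in the set): holds — descendants of Lw are {Wt}; none are in {Vl}.
Condition 2 (every backdoor path blocked by {Vl}):
  P1: blocked at fork node Vl ∈ conditioning set.
  P2: blocked at collider Ek (neither it nor any descendant is in the conditioning set).
{Vl} satisfies the backdoor criterion.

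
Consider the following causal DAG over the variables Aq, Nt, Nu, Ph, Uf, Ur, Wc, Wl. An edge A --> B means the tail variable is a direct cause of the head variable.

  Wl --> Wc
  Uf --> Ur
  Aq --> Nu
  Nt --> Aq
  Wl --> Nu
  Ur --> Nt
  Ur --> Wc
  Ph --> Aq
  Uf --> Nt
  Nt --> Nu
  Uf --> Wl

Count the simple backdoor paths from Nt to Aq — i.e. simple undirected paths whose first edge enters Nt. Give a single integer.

4

A backdoor path from Nt to Aq is any simple undirected path whose first edge points into Nt (i.e. leaves Nt via a parent).
Parents of Nt: {Uf, Ur}.
Enumerating:
  P1: Nt <- Uf -> Ur -> Wc <- Wl -> Nu <- Aq
  P2: Nt <- Uf -> Wl -> Nu <- Aq
  P3: Nt <- Ur <- Uf -> Wl -> Nu <- Aq
  P4: Nt <- Ur -> Wc <- Wl -> Nu <- Aq
That exhausts the simple backdoor paths. Count: 4.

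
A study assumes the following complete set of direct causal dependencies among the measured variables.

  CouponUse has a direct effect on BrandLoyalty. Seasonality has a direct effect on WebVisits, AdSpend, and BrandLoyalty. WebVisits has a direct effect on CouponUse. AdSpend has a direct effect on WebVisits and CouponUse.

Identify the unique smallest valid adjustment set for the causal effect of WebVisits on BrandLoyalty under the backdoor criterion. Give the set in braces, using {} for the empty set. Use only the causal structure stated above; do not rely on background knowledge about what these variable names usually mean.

{AdSpend, Seasonality}

Variables eligible for adjustment (non-descendants of WebVisits, excluding WebVisits and BrandLoyalty): {AdSpend, Seasonality}.
Backdoor paths from WebVisits to BrandLoyalty:
  P1: WebVisits <- Seasonality -> AdSpend -> CouponUse -> BrandLoyalty
  P2: WebVisits <- Seasonality -> BrandLoyalty
  P3: WebVisits <- AdSpend <- Seasonality -> BrandLoyalty
  P4: WebVisits <- AdSpend -> CouponUse -> BrandLoyalty
The empty set is not sufficient: P1 (WebVisits <- Seasonality -> AdSpend -> CouponUse -> BrandLoyalty) has no collider blocking it and no conditioned non-collider, so it is open.
Try {AdSpend, Seasonality}:
  P1: blocked at fork node Seasonality ∈ conditioning set.
  P2: blocked at fork node Seasonality ∈ conditioning set.
  P3: blocked at chain node AdSpend ∈ conditioning set.
  P4: blocked at fork node AdSpend ∈ conditioning set.
{AdSpend, Seasonality} contains no descendant of WebVisits and blocks every backdoor path.
Every element of {AdSpend, Seasonality} is needed (dropping AdSpend leaves P4 open; dropping Seasonality leaves P2 open), so no proper subset is valid.
Among all size-2 subsets of the eligible variables, only {AdSpend, Seasonality} blocks every backdoor path, so it is the unique smallest valid adjustment set.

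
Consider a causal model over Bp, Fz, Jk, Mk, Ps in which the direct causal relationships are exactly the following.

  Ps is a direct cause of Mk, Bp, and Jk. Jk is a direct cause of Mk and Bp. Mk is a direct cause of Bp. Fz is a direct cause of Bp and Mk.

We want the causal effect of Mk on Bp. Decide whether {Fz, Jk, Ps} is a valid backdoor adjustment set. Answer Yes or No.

Yes

Backdoor paths from Mk to Bp (paths whose first edge points into Mk):
  P1: Mk <- Ps -> Jk -> Bp
  P2: Mk <- Ps -> Bp
  P3: Mk <- Jk <- Ps -> Bp
  P4: Mk <- Jk -> Bp
  P5: Mk <- Fz -> Bp
Condition 1 (no descendant of Mk in the set): holds — descendants of Mk are {Bp}; none are in {Fz, Jk, Ps}.
Condition 2 (every backdoor path blocked by {Fz, Jk, Ps}):
  P1: blocked at fork node Ps ∈ conditioning set.
  P2: blocked at fork node Ps ∈ conditioning set.
  P3: blocked at chain node Jk ∈ conditioning set.
  P4: blocked at fork node Jk ∈ conditioning set.
  P5: blocked at fork node Fz ∈ conditioning set.
{Fz, Jk, Ps} satisfies the backdoor criterion.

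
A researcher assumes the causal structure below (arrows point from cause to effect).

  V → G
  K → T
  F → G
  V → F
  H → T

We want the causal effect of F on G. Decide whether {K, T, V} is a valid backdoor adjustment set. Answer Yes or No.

Yes

Backdoor paths from F to G (paths whose first edge points into F):
  P1: F <- V -> G
Condition 1 (no descendant of F in the set): holds — descendants of F are {G}; none are in {K, T, V}.
Condition 2 (every backdoor path blocked by {K, T, V}):
  P1: blocked at fork node V ∈ conditioning set.
{K, T, V} satisfies the backdoor criterion.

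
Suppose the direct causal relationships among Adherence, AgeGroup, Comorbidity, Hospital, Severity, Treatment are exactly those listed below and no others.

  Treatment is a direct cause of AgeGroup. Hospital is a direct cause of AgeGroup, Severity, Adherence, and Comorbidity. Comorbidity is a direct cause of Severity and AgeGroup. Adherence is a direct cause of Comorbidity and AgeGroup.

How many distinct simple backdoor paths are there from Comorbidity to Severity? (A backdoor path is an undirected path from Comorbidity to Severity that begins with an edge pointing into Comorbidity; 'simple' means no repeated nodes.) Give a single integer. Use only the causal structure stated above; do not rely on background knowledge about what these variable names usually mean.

3

A backdoor path from Comorbidity to Severity is any simple undirected path whose first edge points into Comorbidity (i.e. leaves Comorbidity via a parent).
Parents of Comorbidity: {Adherence, Hospital}.
Enumerating:
  P1: Comorbidity <- Hospital -> Severity
  P2: Comorbidity <- Adherence <- Hospital -> Severity
  P3: Comorbidity <- Adherence -> AgeGroup <- Hospital -> Severity
That exhausts the simple backdoor paths. Count: 3.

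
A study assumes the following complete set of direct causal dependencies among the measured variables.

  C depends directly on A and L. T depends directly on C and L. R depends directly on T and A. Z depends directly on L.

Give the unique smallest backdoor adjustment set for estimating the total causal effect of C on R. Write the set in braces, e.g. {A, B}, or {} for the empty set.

{A, L}

Variables eligible for adjustment (non-descendants of C, excluding C and R): {A, L, Z}.
Backdoor paths from C to R:
  P1: C <- A -> R
  P2: C <- L -> T -> R
The empty set is not sufficient: P1 (C <- A -> R) has no collider blocking it and no conditioned non-collider, so it is open.
Try {A, L}:
  P1: blocked at fork node A ∈ conditioning set.
  P2: blocked at fork node L ∈ conditioning set.
{A, L} contains no descendant of C and blocks every backdoor path.
Every element of {A, L} is needed (dropping A leaves P1 open; dropping L leaves P2 open), so no proper subset is valid.
Among all size-2 subsets of the eligible variables, only {A, L} blocks every backdoor path, so it is the unique smallest valid adjustment set.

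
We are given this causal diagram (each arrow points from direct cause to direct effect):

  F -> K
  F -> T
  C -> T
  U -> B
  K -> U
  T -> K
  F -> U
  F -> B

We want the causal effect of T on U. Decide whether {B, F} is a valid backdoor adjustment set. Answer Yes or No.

No

Backdoor paths from T to U (paths whose first edge points into T):
  P1: T <- F -> K -> U
  P2: T <- F -> U
  P3: T <- F -> B <- U
Condition 1 (no descendant of T in the set): FAILS — B is a descendant of T.
Condition 2 (every backdoor path blocked by {B, F}):
  P1: blocked at fork node F ∈ conditioning set.
  P2: blocked at fork node F ∈ conditioning set.
  P3: blocked at fork node F ∈ conditioning set.
{B, F} does not satisfy the backdoor criterion.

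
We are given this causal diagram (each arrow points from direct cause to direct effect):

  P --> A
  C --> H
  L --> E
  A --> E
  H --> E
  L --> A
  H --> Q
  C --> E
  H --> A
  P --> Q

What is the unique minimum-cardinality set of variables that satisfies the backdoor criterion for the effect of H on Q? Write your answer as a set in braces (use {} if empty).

{}

Variables eligible for adjustment (non-descendants of H, excluding H and Q): {C, L, P}.
Backdoor paths from H to Q:
  P1: H <- C -> E <- L -> A <- P -> Q
  P2: H <- C -> E <- A <- P -> Q
Each backdoor path contains an unconditioned collider, so every path is already blocked with the empty conditioning set:
  P1: blocked at collider E (neither it nor any descendant is in the conditioning set).
  P2: blocked at collider E (neither it nor any descendant is in the conditioning set).
The empty set is therefore the unique smallest valid set.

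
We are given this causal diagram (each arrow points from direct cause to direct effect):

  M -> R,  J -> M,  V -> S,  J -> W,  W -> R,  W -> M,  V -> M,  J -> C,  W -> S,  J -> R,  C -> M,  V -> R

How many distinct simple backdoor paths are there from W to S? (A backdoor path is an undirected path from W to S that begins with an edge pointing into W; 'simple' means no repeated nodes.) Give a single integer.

6

A backdoor path from W to S is any simple undirected path whose first edge points into W (i.e. leaves W via a parent).
Parents of W: {J}.
Enumerating:
  P1: W <- J -> C -> M <- V -> S
  P2: W <- J -> C -> M -> R <- V -> S
  P3: W <- J -> M <- V -> S
  P4: W <- J -> M -> R <- V -> S
  P5: W <- J -> R <- V -> S
  P6: W <- J -> R <- M <- V -> S
That exhausts the simple backdoor paths. Count: 6.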